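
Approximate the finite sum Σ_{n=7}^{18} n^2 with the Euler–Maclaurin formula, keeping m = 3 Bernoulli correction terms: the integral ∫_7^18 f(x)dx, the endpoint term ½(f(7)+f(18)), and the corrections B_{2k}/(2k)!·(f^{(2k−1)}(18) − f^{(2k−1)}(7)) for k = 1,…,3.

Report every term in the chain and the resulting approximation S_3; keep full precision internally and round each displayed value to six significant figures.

S_3 ≈ 2018.00

The integral term ∫_7^18 x^2 dx = 1829.67.
Boundary: ½(f(7) + f(18)) = ½(49.0000 + 324.000) = 186.500.
Running total after boundary: 2016.17.
Order-1 term: 1/12 · (36.0000 − 14.0000) = 1.83333.
Partial sum through k=1: 2018.00.
Order-2 term: −1/720 · (0.00000 − 0.00000) = 0.00000.
Partial sum through k=2: 2018.00.
Order-3 term: 1/30240 · (0.00000 − 0.00000) = 0.00000.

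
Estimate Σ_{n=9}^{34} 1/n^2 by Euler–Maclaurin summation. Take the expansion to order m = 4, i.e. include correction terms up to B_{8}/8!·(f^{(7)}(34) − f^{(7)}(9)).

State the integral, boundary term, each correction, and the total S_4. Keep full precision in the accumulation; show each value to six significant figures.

S_4 ≈ 0.0885285

The integral term ∫_9^34 1/x^2 dx = 0.0816993.
Endpoint term: (f(9) + f(34))/2 = (0.0123457 + 0.000865052)/2 = 0.00660537.
So far: 0.0883047.
Correction k=1: B_{2}/2! · (f^{(1)}(34) − f^{(1)}(9)) = 1/12 · (-5.08854e-05 − (-0.00274348)) = 0.000224383.
Running total after k=1: 0.0885291.
Correction k=2: B_{4}/4! · (f^{(3)}(34) − f^{(3)}(9)) = −1/720 · (-5.28222e-07 − (-0.000406442)) = -5.63769e-07.
Running total after k=2: 0.0885285.
Correction k=3: B_{6}/6! · (f^{(5)}(34) − f^{(5)}(9)) = 1/30240 · (-1.37082e-08 − (-0.000150534)) = 4.97753e-09.
Running total after k=3: 0.0885285.
Correction k=4: B_{8}/8! · (f^{(7)}(34) − f^{(7)}(9)) = −1/1209600 · (-6.64065e-10 − (-0.000104073)) = -8.60386e-11.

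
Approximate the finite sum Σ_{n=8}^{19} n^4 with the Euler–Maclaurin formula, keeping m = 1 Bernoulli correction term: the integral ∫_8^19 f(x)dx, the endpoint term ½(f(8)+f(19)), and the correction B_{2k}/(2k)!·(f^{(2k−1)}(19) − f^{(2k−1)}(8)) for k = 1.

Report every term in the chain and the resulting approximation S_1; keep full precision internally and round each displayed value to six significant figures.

Integral: ∫_8^19 x^4 dx = 488666.
Boundary: ½(f(8) + f(19)) = ½(4096.00 + 130321) = 67208.5.
Running total after boundary: 555875.
k=1: B_{2}/(2)! × [f^{(1)}(19) − f^{(1)}(8)] = 1/12 × (27436.0 − 2048.00) = 2115.67.

S_1 ≈ 557990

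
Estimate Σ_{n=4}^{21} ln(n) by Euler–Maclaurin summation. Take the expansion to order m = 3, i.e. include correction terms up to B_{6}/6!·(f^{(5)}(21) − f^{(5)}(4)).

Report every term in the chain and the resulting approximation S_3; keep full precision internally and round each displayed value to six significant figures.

The integral term ∫_4^21 ln(x) dx = 41.3898.
Boundary: ½(f(4) + f(21)) = ½(1.38629 + 3.04452) = 2.21541.
Integral + boundary = 43.6052.
k=1: B_{2}/(2)! × [f^{(1)}(21) − f^{(1)}(4)] = 1/12 × (0.0476190 − 0.250000) = -0.0168651.
After k=1: 43.5883.
k=2: B_{4}/(4)! × [f^{(3)}(21) − f^{(3)}(4)] = −1/720 × (0.000215959 − 0.0312500) = 4.31028e-05.
After k=2: 43.5884.
k=3: B_{6}/(6)! × [f^{(5)}(21) − f^{(5)}(4)] = 1/30240 × (5.87645e-06 − 0.0234375) = -7.74855e-07.

S_3 ≈ 43.5884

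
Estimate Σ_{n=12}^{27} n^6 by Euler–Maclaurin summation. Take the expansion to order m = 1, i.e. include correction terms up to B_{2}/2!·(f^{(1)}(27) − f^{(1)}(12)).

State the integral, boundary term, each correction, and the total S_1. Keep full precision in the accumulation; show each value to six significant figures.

S_1 ≈ 1.69147e+09

The integral term ∫_12^27 x^6 dx = 1.48922e+09.
½[f(12) + f(27)] = ½[2.98598e+06 + 3.87420e+08] = 1.95203e+08.
Running total after boundary: 1.68442e+09.
k=1: B_{2}/(2)! × [f^{(1)}(27) − f^{(1)}(12)] = 1/12 × (8.60934e+07 − 1.49299e+06) = 7.05004e+06.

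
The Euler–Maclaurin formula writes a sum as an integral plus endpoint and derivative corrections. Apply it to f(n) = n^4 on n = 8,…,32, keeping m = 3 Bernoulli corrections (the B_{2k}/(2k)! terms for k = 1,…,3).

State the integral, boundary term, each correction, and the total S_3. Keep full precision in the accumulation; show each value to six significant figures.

S_3 ≈ 7.24142e+06

∫_8^32 x^4 dx evaluates to 6.70433e+06.
½[f(8) + f(32)] = ½[4096.00 + 1.04858e+06] = 526336.
Running total after boundary: 7.23067e+06.
Correction k=1: B_{2}/2! · (f^{(1)}(32) − f^{(1)}(8)) = 1/12 · (131072 − 2048.00) = 10752.0.
Partial sum through k=1: 7.24142e+06.
Correction k=2: B_{4}/4! · (f^{(3)}(32) − f^{(3)}(8)) = −1/720 · (768.000 − 192.000) = -0.800000.
Partial sum through k=2: 7.24142e+06.
Correction k=3: B_{6}/6! · (f^{(5)}(32) − f^{(5)}(8)) = 1/30240 · (0.00000 − 0.00000) = 0.00000.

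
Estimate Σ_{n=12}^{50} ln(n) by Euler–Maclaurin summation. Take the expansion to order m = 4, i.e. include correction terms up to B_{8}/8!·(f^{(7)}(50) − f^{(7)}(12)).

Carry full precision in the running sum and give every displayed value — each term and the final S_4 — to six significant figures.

∫_12^50 ln(x) dx evaluates to 127.782.
Endpoint term: (f(12) + f(50))/2 = (2.48491 + 3.91202)/2 = 3.19846.
Running total after boundary: 130.981.
Order-1 term: 1/12 · (0.0200000 − 0.0833333) = -0.00527778.
Running total after k=1: 130.975.
Order-2 term: −1/720 · (1.60000e-05 − 0.00115741) = 1.58529e-06.
Running total after k=2: 130.975.
Order-3 term: 1/30240 · (7.68000e-08 − 9.64506e-05) = -3.18696e-09.
Running total after k=3: 130.975.
Order-4 term: −1/1209600 · (9.21600e-10 − 2.00939e-05) = 1.66112e-11.

S_4 ≈ 130.975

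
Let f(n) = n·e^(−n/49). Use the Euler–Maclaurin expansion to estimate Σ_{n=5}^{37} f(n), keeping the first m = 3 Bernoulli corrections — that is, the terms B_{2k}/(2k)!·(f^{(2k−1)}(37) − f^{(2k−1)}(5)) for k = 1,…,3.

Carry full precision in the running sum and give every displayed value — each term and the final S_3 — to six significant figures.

S_3 ≈ 419.790

∫_5^37 x·e^(−x/49) dx evaluates to 408.896.
Endpoint term: (f(5) + f(37))/2 = (4.51496 + 17.3886)/2 = 10.9518.
Integral + boundary = 419.848.
k=1: B_{2}/(2)! × [f^{(1)}(37) − f^{(1)}(5)] = 1/12 × (0.115093 − 0.810851) = -0.0579798.
Partial sum through k=1: 419.790.
k=2: B_{4}/(4)! × [f^{(3)}(37) − f^{(3)}(5)] = −1/720 × (0.000439408 − 0.00108989) = 9.03453e-07.
Partial sum through k=2: 419.790.
k=3: B_{6}/(6)! × [f^{(5)}(37) − f^{(5)}(5)] = 1/30240 × (3.46056e-07 − 7.67211e-07) = -1.39271e-11.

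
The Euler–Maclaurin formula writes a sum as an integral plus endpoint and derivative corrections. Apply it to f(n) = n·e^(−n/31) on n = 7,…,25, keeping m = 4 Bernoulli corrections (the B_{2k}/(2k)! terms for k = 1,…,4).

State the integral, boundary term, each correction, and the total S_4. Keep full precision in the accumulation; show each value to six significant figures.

Integral: ∫_7^25 x·e^(−x/31) dx = 164.875.
Boundary: ½(f(7) + f(25)) = ½(5.58511 + 11.1610) = 8.37305.
So far: 173.248.
Correction k=1: B_{2}/2! · (f^{(1)}(25) − f^{(1)}(7)) = 1/12 · (0.0864076 − 0.617708) = -0.0442750.
After k=1: 173.204.
Correction k=2: B_{4}/4! · (f^{(3)}(25) − f^{(3)}(7)) = −1/720 · (0.00101903 − 0.00230328) = 1.78368e-06.
After k=2: 173.204.
Correction k=3: B_{6}/6! · (f^{(5)}(25) − f^{(5)}(7)) = 1/30240 · (2.02720e-06 − 4.12465e-06) = -6.93599e-11.
After k=3: 173.204.
Correction k=4: B_{8}/8! · (f^{(7)}(25) − f^{(7)}(7)) = −1/1209600 · (3.11553e-09 − 6.09005e-09) = 2.45910e-15.

S_4 ≈ 173.204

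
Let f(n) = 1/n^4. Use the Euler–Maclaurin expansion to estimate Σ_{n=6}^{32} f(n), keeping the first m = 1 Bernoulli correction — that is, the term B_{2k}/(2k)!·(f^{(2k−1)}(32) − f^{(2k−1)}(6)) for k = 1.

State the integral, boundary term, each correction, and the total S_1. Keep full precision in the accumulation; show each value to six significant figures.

The integral term ∫_6^32 1/x^4 dx = 0.00153304.
½[f(6) + f(32)] = ½[0.000771605 + 9.53674e-07] = 0.000386279.
Integral + boundary = 0.00191932.
k=1: B_{2}/(2)! × [f^{(1)}(32) − f^{(1)}(6)] = 1/12 × (-1.19209e-07 − (-0.000514403)) = 4.28570e-05.

S_1 ≈ 0.00196217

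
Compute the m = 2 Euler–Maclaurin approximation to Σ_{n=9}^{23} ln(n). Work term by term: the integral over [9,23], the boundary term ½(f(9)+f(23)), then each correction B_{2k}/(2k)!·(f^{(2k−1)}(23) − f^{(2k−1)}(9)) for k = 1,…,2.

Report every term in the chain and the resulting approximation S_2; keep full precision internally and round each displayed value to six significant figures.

Integral: ∫_9^23 ln(x) dx = 38.3413.
Boundary: ½(f(9) + f(23)) = ½(2.19722 + 3.13549) = 2.66636.
Integral + boundary = 41.0077.
Order-1 term: 1/12 · (0.0434783 − 0.111111) = -0.00563607.
Running total after k=1: 41.0021.
Order-2 term: −1/720 · (0.000164379 − 0.00274348) = 3.58209e-06.

S_2 ≈ 41.0021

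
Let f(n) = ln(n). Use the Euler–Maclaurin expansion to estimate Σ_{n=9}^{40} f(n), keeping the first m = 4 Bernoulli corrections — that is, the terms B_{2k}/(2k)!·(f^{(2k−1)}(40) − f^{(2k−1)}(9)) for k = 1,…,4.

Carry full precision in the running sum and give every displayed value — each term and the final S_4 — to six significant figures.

S_4 ≈ 99.7160

∫_9^40 ln(x) dx evaluates to 96.7802.
½[f(9) + f(40)] = ½[2.19722 + 3.68888] = 2.94305.
Running total after boundary: 99.7232.
Correction k=1: B_{2}/2! · (f^{(1)}(40) − f^{(1)}(9)) = 1/12 · (0.0250000 − 0.111111) = -0.00717593.
Partial sum through k=1: 99.7160.
Correction k=2: B_{4}/4! · (f^{(3)}(40) − f^{(3)}(9)) = −1/720 · (3.12500e-05 − 0.00274348) = 3.76699e-06.
Partial sum through k=2: 99.7160.
Correction k=3: B_{6}/6! · (f^{(5)}(40) − f^{(5)}(9)) = 1/30240 · (2.34375e-07 − 0.000406442) = -1.34328e-08.
Partial sum through k=3: 99.7160.
Correction k=4: B_{8}/8! · (f^{(7)}(40) − f^{(7)}(9)) = −1/1209600 · (4.39453e-09 − 0.000150534) = 1.24446e-10.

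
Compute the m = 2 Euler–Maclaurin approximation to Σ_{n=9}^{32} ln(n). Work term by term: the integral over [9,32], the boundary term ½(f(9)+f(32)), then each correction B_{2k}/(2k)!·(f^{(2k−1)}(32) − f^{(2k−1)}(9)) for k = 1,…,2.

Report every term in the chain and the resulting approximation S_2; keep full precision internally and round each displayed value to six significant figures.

The integral term ∫_9^32 ln(x) dx = 68.1285.
Boundary: ½(f(9) + f(32)) = ½(2.19722 + 3.46574) = 2.83148.
Running total after boundary: 70.9600.
Correction k=1: B_{2}/2! · (f^{(1)}(32) − f^{(1)}(9)) = 1/12 · (0.0312500 − 0.111111) = -0.00665509.
After k=1: 70.9534.
Correction k=2: B_{4}/4! · (f^{(3)}(32) − f^{(3)}(9)) = −1/720 · (6.10352e-05 − 0.00274348) = 3.72562e-06.

S_2 ≈ 70.9534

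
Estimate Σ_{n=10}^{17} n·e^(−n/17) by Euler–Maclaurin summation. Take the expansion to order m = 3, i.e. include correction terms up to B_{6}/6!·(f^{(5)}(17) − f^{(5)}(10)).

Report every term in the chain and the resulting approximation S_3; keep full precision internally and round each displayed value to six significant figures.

Integral: ∫_10^17 x·e^(−x/17) dx = 42.2513.
½[f(10) + f(17)] = ½[5.55306 + 6.25395] = 5.90351.
So far: 48.1548.
k=1: B_{2}/(2)! × [f^{(1)}(17) − f^{(1)}(10)] = 1/12 × (0.00000 − 0.228656) = -0.0190546.
Partial sum through k=1: 48.1358.
k=2: B_{4}/(4)! × [f^{(3)}(17) − f^{(3)}(10)] = −1/720 × (0.00254588 − 0.00463415) = 2.90037e-06.
Partial sum through k=2: 48.1358.
k=3: B_{6}/(6)! × [f^{(5)}(17) − f^{(5)}(10)] = 1/30240 × (1.76185e-05 − 2.93325e-05) = -3.87367e-10.

S_3 ≈ 48.1358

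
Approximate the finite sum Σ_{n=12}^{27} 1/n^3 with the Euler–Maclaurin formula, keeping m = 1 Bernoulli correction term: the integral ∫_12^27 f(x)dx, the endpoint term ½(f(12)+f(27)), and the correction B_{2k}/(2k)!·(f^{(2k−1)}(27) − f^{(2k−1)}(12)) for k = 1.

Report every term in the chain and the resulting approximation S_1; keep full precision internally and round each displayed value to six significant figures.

S_1 ≈ 0.00311269

Integral: ∫_12^27 1/x^3 dx = 0.00278635.
½[f(12) + f(27)] = ½[0.000578704 + 5.08053e-05] = 0.000314754.
Integral + boundary = 0.00310111.
Order-1 term: 1/12 · (-5.64503e-06 − (-0.000144676)) = 1.15859e-05.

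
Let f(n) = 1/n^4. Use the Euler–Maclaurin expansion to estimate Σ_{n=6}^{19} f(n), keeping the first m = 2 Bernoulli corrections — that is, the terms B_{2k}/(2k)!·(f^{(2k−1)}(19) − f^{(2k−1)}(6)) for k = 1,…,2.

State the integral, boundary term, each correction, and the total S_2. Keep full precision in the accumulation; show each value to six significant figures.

Integral: ∫_6^19 1/x^4 dx = 0.00149461.
Boundary: ½(f(6) + f(19)) = ½(0.000771605 + 7.67336e-06) = 0.000389639.
Integral + boundary = 0.00188425.
Correction k=1: B_{2}/2! · (f^{(1)}(19) − f^{(1)}(6)) = 1/12 · (-1.61544e-06 − (-0.000514403)) = 4.27323e-05.
Running total after k=1: 0.00192698.
Correction k=2: B_{4}/4! · (f^{(3)}(19) − f^{(3)}(6)) = −1/720 · (-1.34247e-07 − (-0.000428669)) = -5.95188e-07.

S_2 ≈ 0.00192639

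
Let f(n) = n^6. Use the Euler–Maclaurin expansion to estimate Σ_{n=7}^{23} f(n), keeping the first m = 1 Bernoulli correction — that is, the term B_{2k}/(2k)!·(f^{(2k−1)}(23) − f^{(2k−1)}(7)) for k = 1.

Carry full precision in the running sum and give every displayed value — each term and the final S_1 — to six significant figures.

S_1 ≈ 5.63573e+08

The integral term ∫_7^23 x^6 dx = 4.86286e+08.
Boundary: ½(f(7) + f(23)) = ½(117649 + 1.48036e+08) = 7.40768e+07.
Running total after boundary: 5.60363e+08.
k=1: B_{2}/(2)! × [f^{(1)}(23) − f^{(1)}(7)] = 1/12 × (3.86181e+07 − 100842) = 3.20977e+06.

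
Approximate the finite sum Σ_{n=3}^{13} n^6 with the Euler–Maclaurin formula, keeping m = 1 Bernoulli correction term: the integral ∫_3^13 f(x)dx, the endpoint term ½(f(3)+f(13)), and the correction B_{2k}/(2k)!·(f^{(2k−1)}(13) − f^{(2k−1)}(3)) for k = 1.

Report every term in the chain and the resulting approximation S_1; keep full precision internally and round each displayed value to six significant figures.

S_1 ≈ 1.15631e+07

∫_3^13 x^6 dx evaluates to 8.96376e+06.
Endpoint term: (f(3) + f(13))/2 = (729.000 + 4.82681e+06)/2 = 2.41377e+06.
So far: 1.13775e+07.
k=1: B_{2}/(2)! × [f^{(1)}(13) − f^{(1)}(3)] = 1/12 × (2.22776e+06 − 1458.00) = 185525.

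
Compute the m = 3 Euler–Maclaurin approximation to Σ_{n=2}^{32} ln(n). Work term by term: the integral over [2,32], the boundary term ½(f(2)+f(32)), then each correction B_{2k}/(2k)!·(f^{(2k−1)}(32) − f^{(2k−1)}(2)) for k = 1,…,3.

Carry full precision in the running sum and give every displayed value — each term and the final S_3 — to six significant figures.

Integral: ∫_2^32 ln(x) dx = 79.5173.
½[f(2) + f(32)] = ½[0.693147 + 3.46574] = 2.07944.
Integral + boundary = 81.5967.
Correction k=1: B_{2}/2! · (f^{(1)}(32) − f^{(1)}(2)) = 1/12 · (0.0312500 − 0.500000) = -0.0390625.
Running total after k=1: 81.5576.
Correction k=2: B_{4}/4! · (f^{(3)}(32) − f^{(3)}(2)) = −1/720 · (6.10352e-05 − 0.250000) = 0.000347137.
Running total after k=2: 81.5580.
Correction k=3: B_{6}/6! · (f^{(5)}(32) − f^{(5)}(2)) = 1/30240 · (7.15256e-07 − 0.750000) = -2.48016e-05.

S_3 ≈ 81.5580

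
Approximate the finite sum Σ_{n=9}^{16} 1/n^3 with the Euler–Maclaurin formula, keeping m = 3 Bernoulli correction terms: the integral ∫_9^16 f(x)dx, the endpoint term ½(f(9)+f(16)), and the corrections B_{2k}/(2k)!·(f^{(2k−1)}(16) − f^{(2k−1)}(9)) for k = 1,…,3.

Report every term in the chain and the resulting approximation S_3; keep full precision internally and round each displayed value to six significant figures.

Integral: ∫_9^16 1/x^3 dx = 0.00421971.
½[f(9) + f(16)] = ½[0.00137174 + 0.000244141] = 0.000807941.
Integral + boundary = 0.00502766.
Correction k=1: B_{2}/2! · (f^{(1)}(16) − f^{(1)}(9)) = 1/12 · (-4.57764e-05 − (-0.000457247)) = 3.42893e-05.
Running total after k=1: 0.00506195.
Correction k=2: B_{4}/4! · (f^{(3)}(16) − f^{(3)}(9)) = −1/720 · (-3.57628e-06 − (-0.000112901)) = -1.51839e-07.
Running total after k=2: 0.00506179.
Correction k=3: B_{6}/6! · (f^{(5)}(16) − f^{(5)}(9)) = 1/30240 · (-5.86733e-07 − (-5.85410e-05)) = 1.91648e-09.

S_3 ≈ 0.00506180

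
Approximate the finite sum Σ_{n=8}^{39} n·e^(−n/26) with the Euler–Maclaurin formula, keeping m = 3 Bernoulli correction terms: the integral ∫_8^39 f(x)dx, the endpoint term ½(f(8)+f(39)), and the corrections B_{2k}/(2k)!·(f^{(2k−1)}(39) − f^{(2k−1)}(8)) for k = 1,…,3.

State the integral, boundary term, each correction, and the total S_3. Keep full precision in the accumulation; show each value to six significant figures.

S_3 ≈ 280.015

Integral: ∫_8^39 x·e^(−x/26) dx = 272.775.
Boundary: ½(f(8) + f(39)) = ½(5.88113 + 8.70208) = 7.29160.
Integral + boundary = 280.067.
Correction k=1: B_{2}/2! · (f^{(1)}(39) − f^{(1)}(8)) = 1/12 · (-0.111565 − 0.508944) = -0.0517091.
After k=1: 280.015.
Correction k=2: B_{4}/4! · (f^{(3)}(39) − f^{(3)}(8)) = −1/720 · (0.000495111 − 0.00292785) = 3.37880e-06.
After k=2: 280.015.
Correction k=3: B_{6}/6! · (f^{(5)}(39) − f^{(5)}(8)) = 1/30240 · (1.70896e-06 − 7.54856e-06) = -1.93108e-10.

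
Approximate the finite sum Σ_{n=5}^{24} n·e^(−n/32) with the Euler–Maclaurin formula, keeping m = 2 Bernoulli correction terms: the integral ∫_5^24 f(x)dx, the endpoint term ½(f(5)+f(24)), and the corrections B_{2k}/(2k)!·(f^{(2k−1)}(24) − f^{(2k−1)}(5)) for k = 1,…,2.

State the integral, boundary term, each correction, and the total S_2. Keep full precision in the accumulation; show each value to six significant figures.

Integral: ∫_5^24 x·e^(−x/32) dx = 166.248.
½[f(5) + f(24)] = ½[4.27673 + 11.3368] = 7.80676.
Integral + boundary = 174.055.
Order-1 term: 1/12 · (0.118092 − 0.721698) = -0.0503005.
After k=1: 174.004.
Order-2 term: −1/720 · (0.00103791 − 0.00237538) = 1.85759e-06.

S_2 ≈ 174.004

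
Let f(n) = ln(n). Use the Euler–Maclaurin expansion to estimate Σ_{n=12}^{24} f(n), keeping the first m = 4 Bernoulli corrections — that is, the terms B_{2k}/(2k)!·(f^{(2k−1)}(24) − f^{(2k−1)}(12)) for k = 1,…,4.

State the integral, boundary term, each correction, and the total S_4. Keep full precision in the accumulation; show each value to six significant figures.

S_4 ≈ 37.2824

The integral term ∫_12^24 ln(x) dx = 34.4544.
Endpoint term: (f(12) + f(24))/2 = (2.48491 + 3.17805)/2 = 2.83148.
Integral + boundary = 37.2859.
Order-1 term: 1/12 · (0.0416667 − 0.0833333) = -0.00347222.
After k=1: 37.2824.
Order-2 term: −1/720 · (0.000144676 − 0.00115741) = 1.40657e-06.
After k=2: 37.2824.
Order-3 term: 1/30240 · (3.01408e-06 − 9.64506e-05) = -3.08983e-09.
After k=3: 37.2824.
Order-4 term: −1/1209600 · (1.56983e-07 − 2.00939e-05) = 1.64822e-11.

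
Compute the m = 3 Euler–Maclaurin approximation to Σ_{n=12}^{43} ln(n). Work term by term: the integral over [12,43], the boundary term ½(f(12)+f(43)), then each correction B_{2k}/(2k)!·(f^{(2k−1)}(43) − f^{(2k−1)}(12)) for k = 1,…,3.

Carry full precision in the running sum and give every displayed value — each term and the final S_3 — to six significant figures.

The integral term ∫_12^43 ln(x) dx = 100.913.
Endpoint term: (f(12) + f(43))/2 = (2.48491 + 3.76120)/2 = 3.12305.
So far: 104.036.
k=1: B_{2}/(2)! × [f^{(1)}(43) − f^{(1)}(12)] = 1/12 × (0.0232558 − 0.0833333) = -0.00500646.
Partial sum through k=1: 104.031.
k=2: B_{4}/(4)! × [f^{(3)}(43) − f^{(3)}(12)] = −1/720 × (2.51550e-05 − 0.00115741) = 1.57257e-06.
Partial sum through k=2: 104.031.
k=3: B_{6}/(6)! × [f^{(5)}(43) − f^{(5)}(12)] = 1/30240 × (1.63256e-07 − 9.64506e-05) = -3.18411e-09.

S_3 ≈ 104.031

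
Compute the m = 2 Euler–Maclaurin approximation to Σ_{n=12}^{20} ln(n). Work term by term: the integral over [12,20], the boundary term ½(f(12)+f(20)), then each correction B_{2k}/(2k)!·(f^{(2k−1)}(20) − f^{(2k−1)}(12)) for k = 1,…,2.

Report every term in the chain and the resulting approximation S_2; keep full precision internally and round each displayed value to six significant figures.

The integral term ∫_12^20 ln(x) dx = 22.0958.
½[f(12) + f(20)] = ½[2.48491 + 2.99573] = 2.74032.
Running total after boundary: 24.8361.
Correction k=1: B_{2}/2! · (f^{(1)}(20) − f^{(1)}(12)) = 1/12 · (0.0500000 − 0.0833333) = -0.00277778.
Running total after k=1: 24.8333.
Correction k=2: B_{4}/4! · (f^{(3)}(20) − f^{(3)}(12)) = −1/720 · (0.000250000 − 0.00115741) = 1.26029e-06.

S_2 ≈ 24.8333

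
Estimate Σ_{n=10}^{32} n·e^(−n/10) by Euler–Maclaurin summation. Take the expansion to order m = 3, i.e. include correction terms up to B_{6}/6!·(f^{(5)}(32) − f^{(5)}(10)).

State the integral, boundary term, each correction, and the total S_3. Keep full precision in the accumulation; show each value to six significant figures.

S_3 ≈ 58.9399

Integral: ∫_10^32 x·e^(−x/10) dx = 56.4558.
½[f(10) + f(32)] = ½[3.67879 + 1.30439] = 2.49159.
So far: 58.9474.
k=1: B_{2}/(2)! × [f^{(1)}(32) − f^{(1)}(10)] = 1/12 × (-0.0896768 − 0.00000) = -0.00747307.
Running total after k=1: 58.9399.
k=2: B_{4}/(4)! × [f^{(3)}(32) − f^{(3)}(10)] = −1/720 × (-8.15244e-05 − 0.00735759) = 1.03321e-05.
Running total after k=2: 58.9399.
k=3: B_{6}/(6)! × [f^{(5)}(32) − f^{(5)}(10)] = 1/30240 × (7.33720e-06 − 0.000147152) = -4.62350e-09.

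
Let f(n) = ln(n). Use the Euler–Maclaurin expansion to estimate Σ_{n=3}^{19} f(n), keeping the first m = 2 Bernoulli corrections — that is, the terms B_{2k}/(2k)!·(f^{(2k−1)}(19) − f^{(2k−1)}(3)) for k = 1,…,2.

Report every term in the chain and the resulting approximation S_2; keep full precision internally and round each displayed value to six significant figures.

The integral term ∫_3^19 ln(x) dx = 36.6485.
½[f(3) + f(19)] = ½[1.09861 + 2.94444] = 2.02153.
Integral + boundary = 38.6700.
k=1: B_{2}/(2)! × [f^{(1)}(19) − f^{(1)}(3)] = 1/12 × (0.0526316 − 0.333333) = -0.0233918.
After k=1: 38.6466.
k=2: B_{4}/(4)! × [f^{(3)}(19) − f^{(3)}(3)] = −1/720 × (0.000291588 − 0.0740741) = 0.000102476.

S_2 ≈ 38.6467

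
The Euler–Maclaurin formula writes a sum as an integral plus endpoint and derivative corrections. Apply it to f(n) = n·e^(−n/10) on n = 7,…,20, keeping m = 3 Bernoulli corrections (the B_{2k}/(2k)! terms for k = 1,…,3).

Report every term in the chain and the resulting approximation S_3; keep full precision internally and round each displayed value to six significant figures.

∫_7^20 x·e^(−x/10) dx evaluates to 43.8189.
Endpoint term: (f(7) + f(20))/2 = (3.47610 + 2.70671)/2 = 3.09140.
So far: 46.9103.
Order-1 term: 1/12 · (-0.135335 − 0.148976) = -0.0236926.
After k=1: 46.8866.
Order-2 term: −1/720 · (0.00135335 − 0.0114215) = 1.39835e-05.
After k=2: 46.8866.
Order-3 term: 1/30240 · (4.06006e-05 − 0.000213532) = -5.71862e-09.

S_3 ≈ 46.8866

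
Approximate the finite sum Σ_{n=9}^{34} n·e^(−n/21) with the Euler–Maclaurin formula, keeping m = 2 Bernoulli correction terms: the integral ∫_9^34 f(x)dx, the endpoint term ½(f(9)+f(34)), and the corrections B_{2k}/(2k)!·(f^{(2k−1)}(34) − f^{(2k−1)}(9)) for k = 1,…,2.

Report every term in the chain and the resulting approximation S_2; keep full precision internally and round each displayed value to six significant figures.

Integral: ∫_9^34 x·e^(−x/21) dx = 181.616.
Endpoint term: (f(9) + f(34))/2 = (5.86295 + 6.73497)/2 = 6.29896.
So far: 187.915.
Order-1 term: 1/12 · (-0.122625 − 0.372251) = -0.0412397.
Running total after k=1: 187.874.
Order-2 term: −1/720 · (0.000620293 − 0.00379848) = 4.41415e-06.

S_2 ≈ 187.874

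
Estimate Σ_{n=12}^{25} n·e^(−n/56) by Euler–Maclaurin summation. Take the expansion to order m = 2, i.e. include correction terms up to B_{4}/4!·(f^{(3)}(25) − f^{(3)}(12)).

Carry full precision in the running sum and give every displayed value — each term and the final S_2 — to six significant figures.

The integral term ∫_12^25 x·e^(−x/56) dx = 170.875.
Boundary: ½(f(12) + f(25)) = ½(9.68541 + 15.9977) = 12.8416.
Running total after boundary: 183.717.
k=1: B_{2}/(2)! × [f^{(1)}(25) − f^{(1)}(12)] = 1/12 × (0.354236 − 0.634164) = -0.0233274.
Running total after k=1: 183.693.
k=2: B_{4}/(4)! × [f^{(3)}(25) − f^{(3)}(12)] = −1/720 × (0.000521063 − 0.000716964) = 2.72084e-07.

S_2 ≈ 183.693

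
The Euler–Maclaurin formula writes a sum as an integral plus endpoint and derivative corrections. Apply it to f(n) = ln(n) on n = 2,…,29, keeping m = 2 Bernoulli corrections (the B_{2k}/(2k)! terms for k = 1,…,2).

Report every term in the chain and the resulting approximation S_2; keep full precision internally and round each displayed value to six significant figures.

The integral term ∫_2^29 ln(x) dx = 69.2653.
Boundary: ½(f(2) + f(29)) = ½(0.693147 + 3.36730) = 2.03022.
Integral + boundary = 71.2955.
Correction k=1: B_{2}/2! · (f^{(1)}(29) − f^{(1)}(2)) = 1/12 · (0.0344828 − 0.500000) = -0.0387931.
After k=1: 71.2567.
Correction k=2: B_{4}/4! · (f^{(3)}(29) − f^{(3)}(2)) = −1/720 · (8.20042e-05 − 0.250000) = 0.000347108.

S_2 ≈ 71.2571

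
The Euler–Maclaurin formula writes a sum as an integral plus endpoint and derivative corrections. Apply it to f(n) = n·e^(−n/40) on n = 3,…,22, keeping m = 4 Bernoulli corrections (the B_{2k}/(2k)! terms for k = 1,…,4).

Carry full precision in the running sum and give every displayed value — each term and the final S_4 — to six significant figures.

∫_3^22 x·e^(−x/40) dx evaluates to 164.883.
½[f(3) + f(22)] = ½[2.78323 + 12.6929] = 7.73806.
So far: 172.621.
Correction k=1: B_{2}/2! · (f^{(1)}(22) − f^{(1)}(3)) = 1/12 · (0.259627 − 0.858163) = -0.0498779.
After k=1: 172.571.
Correction k=2: B_{4}/4! · (f^{(3)}(22) − f^{(3)}(3)) = −1/720 · (0.000883454 − 0.00169603) = 1.12858e-06.
After k=2: 172.571.
Correction k=3: B_{6}/6! · (f^{(5)}(22) − f^{(5)}(3)) = 1/30240 · (1.00290e-06 − 1.78482e-06) = -2.58571e-11.
After k=3: 172.571.
Correction k=4: B_{8}/8! · (f^{(7)}(22) − f^{(7)}(3)) = −1/1209600 · (9.08527e-10 − 1.56851e-09) = 5.45622e-16.

S_4 ≈ 172.571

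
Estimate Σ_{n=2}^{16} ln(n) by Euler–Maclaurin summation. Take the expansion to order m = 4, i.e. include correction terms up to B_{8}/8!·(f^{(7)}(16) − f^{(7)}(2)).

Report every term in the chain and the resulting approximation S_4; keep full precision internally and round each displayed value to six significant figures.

S_4 ≈ 30.6719

∫_2^16 ln(x) dx evaluates to 28.9751.
Endpoint term: (f(2) + f(16))/2 = (0.693147 + 2.77259)/2 = 1.73287.
Running total after boundary: 30.7080.
Order-1 term: 1/12 · (0.0625000 − 0.500000) = -0.0364583.
Partial sum through k=1: 30.6715.
Order-2 term: −1/720 · (0.000488281 − 0.250000) = 0.000346544.
Partial sum through k=2: 30.6719.
Order-3 term: 1/30240 · (2.28882e-05 − 0.750000) = -2.48008e-05.
Partial sum through k=3: 30.6719.
Order-4 term: −1/1209600 · (2.68221e-06 − 5.62500) = 4.65030e-06.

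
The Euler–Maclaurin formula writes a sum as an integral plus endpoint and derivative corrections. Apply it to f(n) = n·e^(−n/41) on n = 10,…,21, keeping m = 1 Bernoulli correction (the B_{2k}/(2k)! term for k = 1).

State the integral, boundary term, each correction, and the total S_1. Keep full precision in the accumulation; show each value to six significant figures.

∫_10^21 x·e^(−x/41) dx evaluates to 115.320.
Endpoint term: (f(10) + f(21))/2 = (7.83564 + 12.5828)/2 = 10.2092.
So far: 125.529.
Order-1 term: 1/12 · (0.292282 − 0.592451) = -0.0250140.

S_1 ≈ 125.504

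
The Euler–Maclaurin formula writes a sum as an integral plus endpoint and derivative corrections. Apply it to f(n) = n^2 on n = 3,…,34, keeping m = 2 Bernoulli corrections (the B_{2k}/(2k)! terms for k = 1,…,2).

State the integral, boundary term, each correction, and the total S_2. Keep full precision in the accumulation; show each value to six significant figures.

S_2 ≈ 13680.0

∫_3^34 x^2 dx evaluates to 13092.3.
Endpoint term: (f(3) + f(34))/2 = (9.00000 + 1156.00)/2 = 582.500.
Running total after boundary: 13674.8.
Correction k=1: B_{2}/2! · (f^{(1)}(34) − f^{(1)}(3)) = 1/12 · (68.0000 − 6.00000) = 5.16667.
Partial sum through k=1: 13680.0.
Correction k=2: B_{4}/4! · (f^{(3)}(34) − f^{(3)}(3)) = −1/720 · (0.00000 − 0.00000) = 0.00000.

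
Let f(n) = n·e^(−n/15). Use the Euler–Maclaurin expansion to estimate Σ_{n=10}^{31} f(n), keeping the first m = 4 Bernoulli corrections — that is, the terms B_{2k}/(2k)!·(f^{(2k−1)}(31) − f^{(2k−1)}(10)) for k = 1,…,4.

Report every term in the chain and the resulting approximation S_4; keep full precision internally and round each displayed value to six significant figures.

Integral: ∫_10^31 x·e^(−x/15) dx = 105.173.
Boundary: ½(f(10) + f(31)) = ½(5.13417 + 3.92482) = 4.52950.
Running total after boundary: 109.702.
k=1: B_{2}/(2)! × [f^{(1)}(31) − f^{(1)}(10)] = 1/12 × (-0.135048 − 0.171139) = -0.0255156.
After k=1: 109.676.
k=2: B_{4}/(4)! × [f^{(3)}(31) − f^{(3)}(10)] = −1/720 × (0.000525185 − 0.00532433) = 6.66547e-06.
After k=2: 109.677.
k=3: B_{6}/(6)! × [f^{(5)}(31) − f^{(5)}(10)] = 1/30240 × (7.33592e-06 − 4.39468e-05) = -1.21068e-09.
After k=3: 109.677.
k=4: B_{8}/(8)! × [f^{(7)}(31) − f^{(7)}(10)] = −1/1209600 × (5.48341e-08 − 2.85466e-07) = 1.90668e-13.

S_4 ≈ 109.677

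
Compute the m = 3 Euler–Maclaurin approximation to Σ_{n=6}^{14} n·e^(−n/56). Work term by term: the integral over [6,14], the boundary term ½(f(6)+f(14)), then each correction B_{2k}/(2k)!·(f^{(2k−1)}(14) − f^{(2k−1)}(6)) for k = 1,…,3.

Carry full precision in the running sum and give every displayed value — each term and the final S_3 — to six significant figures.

S_3 ≈ 74.4651

∫_6^14 x·e^(−x/56) dx evaluates to 66.3364.
Endpoint term: (f(6) + f(14))/2 = (5.39038 + 10.9032)/2 = 8.14680.
So far: 74.4832.
Order-1 term: 1/12 · (0.584101 − 0.802140) = -0.0181700.
Partial sum through k=1: 74.4651.
Order-2 term: −1/720 · (0.000682941 − 0.000828742) = 2.02502e-07.
Partial sum through k=2: 74.4651.
Order-3 term: 1/30240 · (3.76156e-07 − 4.46971e-07) = -2.34175e-12.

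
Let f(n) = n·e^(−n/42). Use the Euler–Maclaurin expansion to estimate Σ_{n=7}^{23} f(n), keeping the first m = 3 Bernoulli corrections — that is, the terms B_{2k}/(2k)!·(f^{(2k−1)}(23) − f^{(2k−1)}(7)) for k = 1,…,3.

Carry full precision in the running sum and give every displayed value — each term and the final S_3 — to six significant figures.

∫_7^23 x·e^(−x/42) dx evaluates to 163.232.
Boundary: ½(f(7) + f(23)) = ½(5.92537 + 13.3015) = 9.61343.
So far: 172.845.
k=1: B_{2}/(2)! × [f^{(1)}(23) − f^{(1)}(7)] = 1/12 × (0.261623 − 0.705401) = -0.0369815.
After k=1: 172.808.
k=2: B_{4}/(4)! × [f^{(3)}(23) − f^{(3)}(7)] = −1/720 × (0.000804010 − 0.00135962) = 7.71677e-07.
After k=2: 172.808.
k=3: B_{6}/(6)! × [f^{(5)}(23) − f^{(5)}(7)] = 1/30240 × (8.27499e-07 − 1.31482e-06) = -1.61152e-11.

S_3 ≈ 172.808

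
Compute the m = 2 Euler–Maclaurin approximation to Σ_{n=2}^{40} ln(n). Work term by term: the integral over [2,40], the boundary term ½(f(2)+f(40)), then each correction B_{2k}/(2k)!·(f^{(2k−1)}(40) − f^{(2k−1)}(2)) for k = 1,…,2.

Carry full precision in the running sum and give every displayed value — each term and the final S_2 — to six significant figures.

S_2 ≈ 110.321

∫_2^40 ln(x) dx evaluates to 108.169.
Endpoint term: (f(2) + f(40))/2 = (0.693147 + 3.68888)/2 = 2.19101.
Integral + boundary = 110.360.
k=1: B_{2}/(2)! × [f^{(1)}(40) − f^{(1)}(2)] = 1/12 × (0.0250000 − 0.500000) = -0.0395833.
After k=1: 110.320.
k=2: B_{4}/(4)! × [f^{(3)}(40) − f^{(3)}(2)] = −1/720 × (3.12500e-05 − 0.250000) = 0.000347179.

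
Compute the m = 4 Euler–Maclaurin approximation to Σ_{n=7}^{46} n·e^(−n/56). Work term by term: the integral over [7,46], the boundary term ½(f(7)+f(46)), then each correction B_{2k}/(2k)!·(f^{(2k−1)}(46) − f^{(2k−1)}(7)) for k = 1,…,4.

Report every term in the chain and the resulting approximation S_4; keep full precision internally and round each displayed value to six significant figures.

S_4 ≈ 614.441

Integral: ∫_7^46 x·e^(−x/56) dx = 601.295.
Endpoint term: (f(7) + f(46))/2 = (6.17748 + 20.2309)/2 = 13.2042.
Running total after boundary: 614.499.
Correction k=1: B_{2}/2! · (f^{(1)}(46) − f^{(1)}(7)) = 1/12 · (0.0785362 − 0.772185) = -0.0578040.
Partial sum through k=1: 614.441.
Correction k=2: B_{4}/4! · (f^{(3)}(46) − f^{(3)}(7)) = −1/720 · (0.000305530 − 0.000809049) = 6.99332e-07.
Partial sum through k=2: 614.441.
Correction k=3: B_{6}/6! · (f^{(5)}(46) − f^{(5)}(7)) = 1/30240 · (1.86868e-07 − 4.37457e-07) = -8.28670e-12.
Partial sum through k=3: 614.441.
Correction k=4: B_{8}/8! · (f^{(7)}(46) − f^{(7)}(7)) = −1/1209600 · (8.81085e-11 − 1.96724e-10) = 8.97947e-17.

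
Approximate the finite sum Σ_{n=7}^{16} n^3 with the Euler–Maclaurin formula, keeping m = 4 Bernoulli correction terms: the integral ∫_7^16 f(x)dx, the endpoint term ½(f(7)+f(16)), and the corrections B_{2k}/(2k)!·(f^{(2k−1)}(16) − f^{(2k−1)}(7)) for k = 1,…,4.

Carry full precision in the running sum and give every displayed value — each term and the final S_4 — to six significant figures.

S_4 ≈ 18055.0

∫_7^16 x^3 dx evaluates to 15783.8.
½[f(7) + f(16)] = ½[343.000 + 4096.00] = 2219.50.
So far: 18003.2.
k=1: B_{2}/(2)! × [f^{(1)}(16) − f^{(1)}(7)] = 1/12 × (768.000 − 147.000) = 51.7500.
Running total after k=1: 18055.0.
k=2: B_{4}/(4)! × [f^{(3)}(16) − f^{(3)}(7)] = −1/720 × (6.00000 − 6.00000) = 0.00000.
Running total after k=2: 18055.0.
k=3: B_{6}/(6)! × [f^{(5)}(16) − f^{(5)}(7)] = 1/30240 × (0.00000 − 0.00000) = 0.00000.
Running total after k=3: 18055.0.
k=4: B_{8}/(8)! × [f^{(7)}(16) − f^{(7)}(7)] = −1/1209600 × (0.00000 − 0.00000) = 0.00000.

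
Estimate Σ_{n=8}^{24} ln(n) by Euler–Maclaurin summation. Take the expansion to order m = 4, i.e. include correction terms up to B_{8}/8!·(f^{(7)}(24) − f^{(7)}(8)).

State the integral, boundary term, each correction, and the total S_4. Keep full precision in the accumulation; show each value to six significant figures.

S_4 ≈ 46.2596

Integral: ∫_8^24 ln(x) dx = 43.6378.
Endpoint term: (f(8) + f(24))/2 = (2.07944 + 3.17805)/2 = 2.62875.
Integral + boundary = 46.2665.
k=1: B_{2}/(2)! × [f^{(1)}(24) − f^{(1)}(8)] = 1/12 × (0.0416667 − 0.125000) = -0.00694444.
Partial sum through k=1: 46.2596.
k=2: B_{4}/(4)! × [f^{(3)}(24) − f^{(3)}(8)] = −1/720 × (0.000144676 − 0.00390625) = 5.22441e-06.
Partial sum through k=2: 46.2596.
k=3: B_{6}/(6)! × [f^{(5)}(24) − f^{(5)}(8)] = 1/30240 × (3.01408e-06 − 0.000732422) = -2.41206e-08.
Partial sum through k=3: 46.2596.
k=4: B_{8}/(8)! × [f^{(7)}(24) − f^{(7)}(8)] = −1/1209600 × (1.56983e-07 − 0.000343323) = 2.83702e-10.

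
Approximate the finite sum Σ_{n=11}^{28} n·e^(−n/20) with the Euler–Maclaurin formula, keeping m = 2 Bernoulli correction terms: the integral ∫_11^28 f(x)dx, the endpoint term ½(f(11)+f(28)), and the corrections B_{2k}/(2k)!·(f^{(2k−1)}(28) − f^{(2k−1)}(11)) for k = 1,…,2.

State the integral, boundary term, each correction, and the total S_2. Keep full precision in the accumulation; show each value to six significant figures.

S_2 ≈ 127.572

Integral: ∫_11^28 x·e^(−x/20) dx = 120.976.
½[f(11) + f(28)] = ½[6.34645 + 6.90471] = 6.62558.
So far: 127.601.
Correction k=1: B_{2}/2! · (f^{(1)}(28) − f^{(1)}(11)) = 1/12 · (-0.0986388 − 0.259627) = -0.0298555.
After k=1: 127.572.
Correction k=2: B_{4}/4! · (f^{(3)}(28) − f^{(3)}(11)) = −1/720 · (0.000986388 − 0.00353382) = 3.53810e-06.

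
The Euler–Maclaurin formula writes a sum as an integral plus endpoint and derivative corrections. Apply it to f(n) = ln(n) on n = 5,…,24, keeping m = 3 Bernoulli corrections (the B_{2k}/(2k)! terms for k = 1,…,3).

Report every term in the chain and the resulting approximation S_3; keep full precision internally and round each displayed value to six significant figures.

Integral: ∫_5^24 ln(x) dx = 49.2261.
½[f(5) + f(24)] = ½[1.60944 + 3.17805] = 2.39375.
Running total after boundary: 51.6198.
Correction k=1: B_{2}/2! · (f^{(1)}(24) − f^{(1)}(5)) = 1/12 · (0.0416667 − 0.200000) = -0.0131944.
Running total after k=1: 51.6067.
Correction k=2: B_{4}/4! · (f^{(3)}(24) − f^{(3)}(5)) = −1/720 · (0.000144676 − 0.0160000) = 2.20213e-05.
Running total after k=2: 51.6067.
Correction k=3: B_{6}/6! · (f^{(5)}(24) − f^{(5)}(5)) = 1/30240 · (3.01408e-06 − 0.00768000) = -2.53869e-07.

S_3 ≈ 51.6067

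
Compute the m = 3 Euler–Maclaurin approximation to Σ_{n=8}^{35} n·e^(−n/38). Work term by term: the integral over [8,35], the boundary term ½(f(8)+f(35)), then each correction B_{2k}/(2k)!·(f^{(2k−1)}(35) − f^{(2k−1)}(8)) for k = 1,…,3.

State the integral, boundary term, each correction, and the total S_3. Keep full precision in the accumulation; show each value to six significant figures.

S_3 ≈ 321.984

The integral term ∫_8^35 x·e^(−x/38) dx = 311.827.
½[f(8) + f(35)] = ½[6.48126 + 13.9335] = 10.2074.
Integral + boundary = 322.034.
k=1: B_{2}/(2)! × [f^{(1)}(35) − f^{(1)}(8)] = 1/12 × (0.0314289 − 0.639598) = -0.0506808.
After k=1: 321.984.
k=2: B_{4}/(4)! × [f^{(3)}(35) − f^{(3)}(8)] = −1/720 × (0.000573150 − 0.00156504) = 1.37762e-06.
After k=2: 321.984.
k=3: B_{6}/(6)! × [f^{(5)}(35) − f^{(5)}(8)] = 1/30240 × (7.78764e-07 − 1.86090e-06) = -3.57849e-11.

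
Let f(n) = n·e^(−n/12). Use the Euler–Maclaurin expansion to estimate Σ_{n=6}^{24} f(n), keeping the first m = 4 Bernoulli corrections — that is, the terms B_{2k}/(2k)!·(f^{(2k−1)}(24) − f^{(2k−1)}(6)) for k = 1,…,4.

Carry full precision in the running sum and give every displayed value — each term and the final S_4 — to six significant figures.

S_4 ≈ 75.9529

The integral term ∫_6^24 x·e^(−x/12) dx = 72.5458.
Endpoint term: (f(6) + f(24))/2 = (3.63918 + 3.24805)/2 = 3.44362.
Integral + boundary = 75.9894.
Order-1 term: 1/12 · (-0.135335 − 0.303265) = -0.0365501.
Running total after k=1: 75.9528.
Order-2 term: −1/720 · (0.000939828 − 0.0105300) = 1.33197e-05.
Running total after k=2: 75.9529.
Order-3 term: 1/30240 · (1.95798e-05 − 0.000131626) = -3.70522e-09.
Running total after k=3: 75.9529.
Order-4 term: −1/1209600 · (2.26618e-07 − 1.32032e-06) = 9.04184e-13.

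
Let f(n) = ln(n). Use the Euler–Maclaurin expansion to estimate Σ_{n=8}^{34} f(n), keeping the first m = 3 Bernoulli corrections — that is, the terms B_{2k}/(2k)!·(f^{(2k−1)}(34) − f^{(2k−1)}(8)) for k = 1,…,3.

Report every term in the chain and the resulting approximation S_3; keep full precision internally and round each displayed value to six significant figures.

S_3 ≈ 80.0557

∫_8^34 ln(x) dx evaluates to 77.2607.
Endpoint term: (f(8) + f(34))/2 = (2.07944 + 3.52636)/2 = 2.80290.
Integral + boundary = 80.0636.
Correction k=1: B_{2}/2! · (f^{(1)}(34) − f^{(1)}(8)) = 1/12 · (0.0294118 − 0.125000) = -0.00796569.
Running total after k=1: 80.0557.
Correction k=2: B_{4}/4! · (f^{(3)}(34) − f^{(3)}(8)) = −1/720 · (5.08854e-05 − 0.00390625) = 5.35467e-06.
Running total after k=2: 80.0557.
Correction k=3: B_{6}/6! · (f^{(5)}(34) − f^{(5)}(8)) = 1/30240 · (5.28222e-07 − 0.000732422) = -2.42028e-08.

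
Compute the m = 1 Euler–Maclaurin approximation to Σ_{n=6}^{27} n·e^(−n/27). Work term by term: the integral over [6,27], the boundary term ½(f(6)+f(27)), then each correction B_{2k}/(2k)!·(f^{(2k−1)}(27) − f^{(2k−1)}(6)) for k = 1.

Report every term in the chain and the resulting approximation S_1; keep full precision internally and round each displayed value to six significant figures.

∫_6^27 x·e^(−x/27) dx evaluates to 177.089.
Boundary: ½(f(6) + f(27)) = ½(4.80442 + 9.93274) = 7.36858.
Running total after boundary: 184.457.
Correction k=1: B_{2}/2! · (f^{(1)}(27) − f^{(1)}(6)) = 1/12 · (0.00000 − 0.622796) = -0.0518996.

S_1 ≈ 184.405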